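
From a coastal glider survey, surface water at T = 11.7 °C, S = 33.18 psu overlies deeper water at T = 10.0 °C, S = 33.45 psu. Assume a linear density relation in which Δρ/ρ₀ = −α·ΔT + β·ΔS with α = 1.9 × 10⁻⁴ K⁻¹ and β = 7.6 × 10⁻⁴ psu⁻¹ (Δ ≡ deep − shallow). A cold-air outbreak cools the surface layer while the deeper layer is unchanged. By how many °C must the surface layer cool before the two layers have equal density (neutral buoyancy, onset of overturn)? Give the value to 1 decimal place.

2.8 °C

Neutral buoyancy requires Δρ = 0, i.e. −α(T_deep − T_surf′) + β(S_deep − S_surf) = 0.
T_surf′ = T_deep − (β/α)·ΔS = 10.0 − (7.6 × 10⁻⁴/1.9 × 10⁻⁴)·(+0.27) = 8.920 °C.
Cooling required: 11.7 − (8.920) = 2.780 °C.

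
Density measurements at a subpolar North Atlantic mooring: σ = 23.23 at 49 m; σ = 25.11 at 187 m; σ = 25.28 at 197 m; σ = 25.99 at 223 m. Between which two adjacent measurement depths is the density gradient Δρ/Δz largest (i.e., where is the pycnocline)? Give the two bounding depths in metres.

Compute the density gradient over each adjacent pair:
  49–187 m: Δρ/Δz = 1.88/138 = 0.014 kg m⁻⁴
  187–197 m: Δρ/Δz = 0.17/10 = 0.017 kg m⁻⁴
  197–223 m: Δρ/Δz = 0.71/26 = 0.027 kg m⁻⁴
The largest gradient is in the 197–223 m interval — the pycnocline.

197–223 m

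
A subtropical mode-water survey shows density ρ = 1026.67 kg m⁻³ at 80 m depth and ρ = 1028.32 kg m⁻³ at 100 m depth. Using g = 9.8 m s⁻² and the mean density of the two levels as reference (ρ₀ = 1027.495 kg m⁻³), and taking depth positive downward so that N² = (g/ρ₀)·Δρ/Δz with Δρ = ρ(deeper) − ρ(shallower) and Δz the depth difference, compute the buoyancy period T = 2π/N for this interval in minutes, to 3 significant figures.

3.73 min

Δρ = 1028.32 − 1026.67 = 1.65 kg m⁻³ over Δz = 100 − 80 = 20 m.
N² = (9.8/1027.495) × (1.65/20) = 7.8687 × 10⁻⁴ s⁻².
N = √(7.8687 × 10⁻⁴) = 0.028051 rad s⁻¹, so T = 2π/N = 223.99 s = 3.7332 min ≈ 3.73 min.
Since Δρ > 0 the layer is stably stratified.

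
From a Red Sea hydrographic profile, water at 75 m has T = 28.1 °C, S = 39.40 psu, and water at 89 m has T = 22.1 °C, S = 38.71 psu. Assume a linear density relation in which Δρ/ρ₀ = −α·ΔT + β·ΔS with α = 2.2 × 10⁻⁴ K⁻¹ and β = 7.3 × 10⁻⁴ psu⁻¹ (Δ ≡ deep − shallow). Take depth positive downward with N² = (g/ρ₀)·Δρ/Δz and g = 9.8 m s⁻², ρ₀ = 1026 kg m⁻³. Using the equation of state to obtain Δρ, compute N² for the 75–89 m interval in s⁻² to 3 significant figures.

5.71 × 10⁻⁴ s⁻²

ΔT = -6.0 K, ΔS = -0.69 psu (deep − shallow).
Δρ/ρ₀ = −αΔT + βΔS = 1.32 × 10⁻³ − 5.037 × 10⁻⁴ = 8.163 × 10⁻⁴, so Δρ ≈ 0.8375 kg m⁻³.
N² = (g/ρ₀)·Δρ/Δz = g·(Δρ/ρ₀)/Δz = 9.8 × 8.163 × 10⁻⁴ / 14 = 5.7141 × 10⁻⁴ s⁻² ≈ 5.71 × 10⁻⁴ s⁻².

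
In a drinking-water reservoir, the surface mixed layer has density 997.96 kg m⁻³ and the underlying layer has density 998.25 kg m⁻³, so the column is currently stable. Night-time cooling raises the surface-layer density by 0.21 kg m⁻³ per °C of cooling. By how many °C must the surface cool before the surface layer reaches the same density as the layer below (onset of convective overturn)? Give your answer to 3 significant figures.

1.38 °C

Density deficit of the surface layer: 998.25 − 997.96 = 0.29 kg m⁻³.
Required change = 0.29 / 0.21 = 1.38 °C.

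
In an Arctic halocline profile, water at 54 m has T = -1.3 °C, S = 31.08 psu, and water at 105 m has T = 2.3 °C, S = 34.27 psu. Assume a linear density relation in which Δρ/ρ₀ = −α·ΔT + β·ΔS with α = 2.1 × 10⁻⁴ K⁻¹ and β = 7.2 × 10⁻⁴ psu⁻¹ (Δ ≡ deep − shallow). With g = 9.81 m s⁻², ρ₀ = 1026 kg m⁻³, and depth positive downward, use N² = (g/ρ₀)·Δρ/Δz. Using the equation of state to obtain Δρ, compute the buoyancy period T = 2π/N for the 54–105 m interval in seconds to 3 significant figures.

ΔT = +3.6 K, ΔS = +3.19 psu (deep − shallow).
Δρ/ρ₀ = −αΔT + βΔS = -7.56 × 10⁻⁴ + 2.2968 × 10⁻³ = 1.5408 × 10⁻³, so Δρ ≈ 1.581 kg m⁻³.
N² = (g/ρ₀)·Δρ/Δz = g·(Δρ/ρ₀)/Δz = 9.81 × 1.5408 × 10⁻³ / 51 = 2.9638 × 10⁻⁴ s⁻².
N = √(2.9638 × 10⁻⁴) = 0.017216 rad s⁻¹ → T = 2π/N = 364.96 s ≈ 365 s.

365 s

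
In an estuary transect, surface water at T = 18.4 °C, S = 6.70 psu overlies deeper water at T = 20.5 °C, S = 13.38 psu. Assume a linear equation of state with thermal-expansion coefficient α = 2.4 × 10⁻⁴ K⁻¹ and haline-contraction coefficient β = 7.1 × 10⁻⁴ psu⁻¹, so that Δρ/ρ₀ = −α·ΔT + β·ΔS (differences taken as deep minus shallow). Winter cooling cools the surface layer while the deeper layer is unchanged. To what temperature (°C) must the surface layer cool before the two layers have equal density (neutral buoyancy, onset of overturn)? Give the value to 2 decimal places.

Neutral buoyancy requires Δρ = 0, i.e. −α(T_deep − T_surf′) + β(S_deep − S_surf) = 0.
T_surf′ = T_deep − (β/α)·ΔS = 20.5 − (7.1 × 10⁻⁴/2.4 × 10⁻⁴)·(+6.68) = 0.7383 °C.
Cooling required: 18.4 − (0.7383) = 17.6617 °C.

0.74 °C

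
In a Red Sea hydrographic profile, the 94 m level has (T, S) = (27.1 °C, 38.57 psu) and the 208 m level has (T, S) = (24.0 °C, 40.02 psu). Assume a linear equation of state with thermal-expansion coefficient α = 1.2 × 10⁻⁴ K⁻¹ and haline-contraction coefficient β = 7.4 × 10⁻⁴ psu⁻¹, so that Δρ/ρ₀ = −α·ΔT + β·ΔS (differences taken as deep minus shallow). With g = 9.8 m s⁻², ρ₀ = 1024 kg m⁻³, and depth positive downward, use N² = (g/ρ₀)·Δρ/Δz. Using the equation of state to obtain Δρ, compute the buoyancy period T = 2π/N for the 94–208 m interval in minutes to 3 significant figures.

9.40 min

ΔT = -3.1 K, ΔS = +1.45 psu (deep − shallow).
Δρ/ρ₀ = −αΔT + βΔS = 3.72 × 10⁻⁴ + 1.073 × 10⁻³ = 1.445 × 10⁻³, so Δρ ≈ 1.480 kg m⁻³.
N² = (g/ρ₀)·Δρ/Δz = g·(Δρ/ρ₀)/Δz = 9.8 × 1.445 × 10⁻³ / 114 = 1.2422 × 10⁻⁴ s⁻².
N = √(1.2422 × 10⁻⁴) = 0.011145 rad s⁻¹ → T = 2π/N = 563.77 s = 9.3962 min ≈ 9.40 min.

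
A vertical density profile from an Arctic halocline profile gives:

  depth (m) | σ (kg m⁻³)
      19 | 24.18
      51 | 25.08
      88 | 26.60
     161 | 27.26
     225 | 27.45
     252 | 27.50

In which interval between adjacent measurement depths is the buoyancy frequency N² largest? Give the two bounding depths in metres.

Compute the density gradient over each adjacent pair:
  19–51 m: Δρ/Δz = 0.90/32 = 0.028 kg m⁻⁴
  51–88 m: Δρ/Δz = 1.52/37 = 0.041 kg m⁻⁴
  88–161 m: Δρ/Δz = 0.66/73 = 9.0 × 10⁻³ kg m⁻⁴
  161–225 m: Δρ/Δz = 0.19/64 = 3.0 × 10⁻³ kg m⁻⁴
  225–252 m: Δρ/Δz = 0.05/27 = 1.9 × 10⁻³ kg m⁻⁴
The largest gradient is in the 51–88 m interval — the pycnocline.

51–88 m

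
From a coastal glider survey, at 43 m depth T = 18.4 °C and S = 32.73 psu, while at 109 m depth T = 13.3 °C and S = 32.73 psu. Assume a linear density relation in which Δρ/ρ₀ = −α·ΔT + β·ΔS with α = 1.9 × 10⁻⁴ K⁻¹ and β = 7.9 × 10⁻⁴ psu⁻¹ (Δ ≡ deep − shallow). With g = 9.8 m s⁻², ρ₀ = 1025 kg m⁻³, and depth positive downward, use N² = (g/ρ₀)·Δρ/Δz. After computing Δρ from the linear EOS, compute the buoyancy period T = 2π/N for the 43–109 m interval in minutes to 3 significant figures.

8.73 min

ΔT = -5.1 K, ΔS = +0.00 psu (deep − shallow).
Δρ/ρ₀ = −αΔT + βΔS = 9.69 × 10⁻⁴ + 0 = 9.69 × 10⁻⁴, so Δρ ≈ 0.9932 kg m⁻³.
N² = (g/ρ₀)·Δρ/Δz = g·(Δρ/ρ₀)/Δz = 9.8 × 9.69 × 10⁻⁴ / 66 = 1.4388 × 10⁻⁴ s⁻².
N = √(1.4388 × 10⁻⁴) = 0.011995 rad s⁻¹ → T = 2π/N = 523.82 s = 8.7303 min ≈ 8.73 min.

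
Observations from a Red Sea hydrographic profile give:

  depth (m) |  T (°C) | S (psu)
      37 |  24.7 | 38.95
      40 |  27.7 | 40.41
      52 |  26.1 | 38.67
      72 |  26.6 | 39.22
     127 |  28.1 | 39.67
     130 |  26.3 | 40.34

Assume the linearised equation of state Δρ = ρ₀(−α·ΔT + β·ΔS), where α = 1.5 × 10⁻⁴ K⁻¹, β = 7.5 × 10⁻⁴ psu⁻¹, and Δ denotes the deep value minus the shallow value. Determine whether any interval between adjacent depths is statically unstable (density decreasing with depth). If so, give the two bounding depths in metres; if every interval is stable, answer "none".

Evaluate Δρ/ρ₀ = −αΔT + βΔS across each adjacent pair:
  37–40 m: −αΔT+βΔS = −(1.5 × 10⁻⁴)(+3.0)+(7.5 × 10⁻⁴)(+1.46) = 6.5 × 10⁻⁴ → stable
  40–52 m: −αΔT+βΔS = −(1.5 × 10⁻⁴)(-1.6)+(7.5 × 10⁻⁴)(-1.74) = -1.1 × 10⁻³ → UNSTABLE
  52–72 m: −αΔT+βΔS = −(1.5 × 10⁻⁴)(+0.5)+(7.5 × 10⁻⁴)(+0.55) = 3.4 × 10⁻⁴ → stable
  72–127 m: −αΔT+βΔS = −(1.5 × 10⁻⁴)(+1.5)+(7.5 × 10⁻⁴)(+0.45) = 1.1 × 10⁻⁴ → stable
  127–130 m: −αΔT+βΔS = −(1.5 × 10⁻⁴)(-1.8)+(7.5 × 10⁻⁴)(+0.67) = 7.7 × 10⁻⁴ → stable
The 40–52 m interval has Δρ < 0: lighter water underlies denser water.

40–52 m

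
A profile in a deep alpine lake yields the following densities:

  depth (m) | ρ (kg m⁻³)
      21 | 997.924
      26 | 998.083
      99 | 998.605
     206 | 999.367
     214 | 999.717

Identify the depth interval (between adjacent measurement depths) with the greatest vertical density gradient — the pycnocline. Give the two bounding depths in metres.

Compute the density gradient over each adjacent pair:
  21–26 m: Δρ/Δz = 0.159/5 = 0.032 kg m⁻⁴
  26–99 m: Δρ/Δz = 0.522/73 = 7.2 × 10⁻³ kg m⁻⁴
  99–206 m: Δρ/Δz = 0.762/107 = 7.1 × 10⁻³ kg m⁻⁴
  206–214 m: Δρ/Δz = 0.350/8 = 0.044 kg m⁻⁴
The largest gradient is in the 206–214 m interval — the pycnocline.

206–214 m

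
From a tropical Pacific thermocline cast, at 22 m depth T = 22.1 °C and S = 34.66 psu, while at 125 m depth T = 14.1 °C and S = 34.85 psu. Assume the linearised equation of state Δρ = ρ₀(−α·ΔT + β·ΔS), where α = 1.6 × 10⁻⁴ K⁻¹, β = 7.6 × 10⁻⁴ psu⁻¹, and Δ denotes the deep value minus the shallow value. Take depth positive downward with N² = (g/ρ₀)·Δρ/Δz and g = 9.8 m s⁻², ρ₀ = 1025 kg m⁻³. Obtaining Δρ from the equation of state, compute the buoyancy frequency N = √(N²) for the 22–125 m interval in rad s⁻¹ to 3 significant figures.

ΔT = -8.0 K, ΔS = +0.19 psu (deep − shallow).
Δρ/ρ₀ = −αΔT + βΔS = 1.28 × 10⁻³ + 1.444 × 10⁻⁴ = 1.4244 × 10⁻³, so Δρ ≈ 1.460 kg m⁻³.
N² = (g/ρ₀)·Δρ/Δz = g·(Δρ/ρ₀)/Δz = 9.8 × 1.4244 × 10⁻³ / 103 = 1.3553 × 10⁻⁴ s⁻².
N = √(1.3553 × 10⁻⁴) = 0.011642 rad s⁻¹ ≈ 0.0116 rad s⁻¹.

0.0116 rad s⁻¹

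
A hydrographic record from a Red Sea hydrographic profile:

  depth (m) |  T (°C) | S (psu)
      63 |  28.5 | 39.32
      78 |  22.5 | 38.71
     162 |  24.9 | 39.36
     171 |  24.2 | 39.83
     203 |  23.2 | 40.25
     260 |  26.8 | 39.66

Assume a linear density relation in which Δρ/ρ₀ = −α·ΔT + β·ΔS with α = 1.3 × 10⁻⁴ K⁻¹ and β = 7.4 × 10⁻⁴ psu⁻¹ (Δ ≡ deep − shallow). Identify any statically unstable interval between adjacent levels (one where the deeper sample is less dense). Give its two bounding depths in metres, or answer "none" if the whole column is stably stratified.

Evaluate Δρ/ρ₀ = −αΔT + βΔS across each adjacent pair:
  63–78 m: −αΔT+βΔS = −(1.3 × 10⁻⁴)(-6.0)+(7.4 × 10⁻⁴)(-0.61) = 3.3 × 10⁻⁴ → stable
  78–162 m: −αΔT+βΔS = −(1.3 × 10⁻⁴)(+2.4)+(7.4 × 10⁻⁴)(+0.65) = 1.7 × 10⁻⁴ → stable
  162–171 m: −αΔT+βΔS = −(1.3 × 10⁻⁴)(-0.7)+(7.4 × 10⁻⁴)(+0.47) = 4.4 × 10⁻⁴ → stable
  171–203 m: −αΔT+βΔS = −(1.3 × 10⁻⁴)(-1.0)+(7.4 × 10⁻⁴)(+0.42) = 4.4 × 10⁻⁴ → stable
  203–260 m: −αΔT+βΔS = −(1.3 × 10⁻⁴)(+3.6)+(7.4 × 10⁻⁴)(-0.59) = -9.0 × 10⁻⁴ → UNSTABLE
The 203–260 m interval has Δρ < 0: lighter water underlies denser water.

203–260 m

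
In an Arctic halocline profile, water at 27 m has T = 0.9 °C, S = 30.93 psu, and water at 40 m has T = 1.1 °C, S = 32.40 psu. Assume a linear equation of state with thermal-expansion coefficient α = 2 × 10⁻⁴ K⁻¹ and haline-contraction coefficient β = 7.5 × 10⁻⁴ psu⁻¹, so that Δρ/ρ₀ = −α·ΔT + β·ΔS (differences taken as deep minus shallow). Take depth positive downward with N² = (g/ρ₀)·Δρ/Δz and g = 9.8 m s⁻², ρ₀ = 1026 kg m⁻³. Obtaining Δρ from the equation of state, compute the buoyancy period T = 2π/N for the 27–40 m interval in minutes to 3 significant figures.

ΔT = +0.2 K, ΔS = +1.47 psu (deep − shallow).
Δρ/ρ₀ = −αΔT + βΔS = -4.00 × 10⁻⁵ + 1.1025 × 10⁻³ = 1.0625 × 10⁻³, so Δρ ≈ 1.090 kg m⁻³.
N² = (g/ρ₀)·Δρ/Δz = g·(Δρ/ρ₀)/Δz = 9.8 × 1.0625 × 10⁻³ / 13 = 8.0096 × 10⁻⁴ s⁻².
N = √(8.0096 × 10⁻⁴) = 0.028301 rad s⁻¹ → T = 2π/N = 222.01 s = 3.7002 min ≈ 3.70 min.

3.70 min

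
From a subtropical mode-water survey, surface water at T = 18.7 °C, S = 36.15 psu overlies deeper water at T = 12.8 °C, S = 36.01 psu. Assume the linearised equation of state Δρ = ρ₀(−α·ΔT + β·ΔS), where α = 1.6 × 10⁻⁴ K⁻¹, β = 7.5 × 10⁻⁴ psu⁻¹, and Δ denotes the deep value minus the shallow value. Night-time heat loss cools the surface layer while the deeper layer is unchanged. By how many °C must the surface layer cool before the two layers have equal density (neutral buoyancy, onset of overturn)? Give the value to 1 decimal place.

Neutral buoyancy requires Δρ = 0, i.e. −α(T_deep − T_surf′) + β(S_deep − S_surf) = 0.
T_surf′ = T_deep − (β/α)·ΔS = 12.8 − (7.5 × 10⁻⁴/1.6 × 10⁻⁴)·(-0.14) = 13.456 °C.
Cooling required: 18.7 − (13.456) = 5.244 °C.

5.2 °C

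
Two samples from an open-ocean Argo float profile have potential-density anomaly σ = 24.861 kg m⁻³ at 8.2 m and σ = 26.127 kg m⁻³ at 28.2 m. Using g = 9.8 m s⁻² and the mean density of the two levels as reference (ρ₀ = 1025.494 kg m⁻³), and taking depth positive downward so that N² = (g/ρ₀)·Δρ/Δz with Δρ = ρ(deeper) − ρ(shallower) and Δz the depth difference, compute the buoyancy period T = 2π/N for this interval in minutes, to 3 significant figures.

4.26 min

Δρ = 1026.127 − 1024.861 = 1.266 kg m⁻³ over Δz = 28.2 − 8.2 = 20 m.
N² = (9.8/1025.494) × (1.266/20) = 6.0492 × 10⁻⁴ s⁻².
N = √(6.0492 × 10⁻⁴) = 0.024595 rad s⁻¹, so T = 2π/N = 255.47 s = 4.2578 min ≈ 4.26 min.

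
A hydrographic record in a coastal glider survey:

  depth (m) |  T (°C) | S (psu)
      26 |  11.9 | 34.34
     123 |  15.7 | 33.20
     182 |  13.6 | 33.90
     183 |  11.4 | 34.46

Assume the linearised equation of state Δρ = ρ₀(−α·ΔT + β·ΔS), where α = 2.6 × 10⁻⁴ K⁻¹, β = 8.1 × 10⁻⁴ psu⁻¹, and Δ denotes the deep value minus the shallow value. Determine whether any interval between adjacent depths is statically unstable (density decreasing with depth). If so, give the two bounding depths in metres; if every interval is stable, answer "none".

26–123 m

Evaluate Δρ/ρ₀ = −αΔT + βΔS across each adjacent pair:
  26–123 m: −αΔT+βΔS = −(2.6 × 10⁻⁴)(+3.8)+(8.1 × 10⁻⁴)(-1.14) = -1.9 × 10⁻³ → UNSTABLE
  123–182 m: −αΔT+βΔS = −(2.6 × 10⁻⁴)(-2.1)+(8.1 × 10⁻⁴)(+0.70) = 1.1 × 10⁻³ → stable
  182–183 m: −αΔT+βΔS = −(2.6 × 10⁻⁴)(-2.2)+(8.1 × 10⁻⁴)(+0.56) = 1.0 × 10⁻³ → stable
The 26–123 m interval has Δρ < 0: lighter water underlies denser water.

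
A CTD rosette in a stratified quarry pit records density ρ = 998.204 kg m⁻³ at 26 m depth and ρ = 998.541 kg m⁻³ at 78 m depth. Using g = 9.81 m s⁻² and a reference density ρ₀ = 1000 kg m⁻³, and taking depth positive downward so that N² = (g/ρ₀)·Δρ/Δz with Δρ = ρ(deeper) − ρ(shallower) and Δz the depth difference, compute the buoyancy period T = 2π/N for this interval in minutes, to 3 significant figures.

13.1 min

Δρ = 998.541 − 998.204 = 0.337 kg m⁻³ over Δz = 78 − 26 = 52 m.
N² = (9.81/1000) × (0.337/52) = 6.3576 × 10⁻⁵ s⁻².
N = √(6.3576 × 10⁻⁵) = 7.9735 × 10⁻³ rad s⁻¹, so T = 2π/N = 788.01 s = 13.133 min ≈ 13.1 min.
Since Δρ > 0 the layer is stably stratified.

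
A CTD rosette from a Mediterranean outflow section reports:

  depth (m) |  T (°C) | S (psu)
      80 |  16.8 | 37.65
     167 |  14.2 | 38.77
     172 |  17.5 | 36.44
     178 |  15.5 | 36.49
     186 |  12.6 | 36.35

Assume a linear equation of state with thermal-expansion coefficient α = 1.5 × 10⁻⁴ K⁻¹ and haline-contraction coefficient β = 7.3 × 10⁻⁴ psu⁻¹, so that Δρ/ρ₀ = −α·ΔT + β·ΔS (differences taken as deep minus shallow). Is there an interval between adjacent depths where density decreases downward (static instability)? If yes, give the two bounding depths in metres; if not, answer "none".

167–172 m

Evaluate Δρ/ρ₀ = −αΔT + βΔS across each adjacent pair:
  80–167 m: −αΔT+βΔS = −(1.5 × 10⁻⁴)(-2.6)+(7.3 × 10⁻⁴)(+1.12) = 1.2 × 10⁻³ → stable
  167–172 m: −αΔT+βΔS = −(1.5 × 10⁻⁴)(+3.3)+(7.3 × 10⁻⁴)(-2.33) = -2.2 × 10⁻³ → UNSTABLE
  172–178 m: −αΔT+βΔS = −(1.5 × 10⁻⁴)(-2.0)+(7.3 × 10⁻⁴)(+0.05) = 3.4 × 10⁻⁴ → stable
  178–186 m: −αΔT+βΔS = −(1.5 × 10⁻⁴)(-2.9)+(7.3 × 10⁻⁴)(-0.14) = 3.3 × 10⁻⁴ → stable
The 167–172 m interval has Δρ < 0: lighter water underlies denser water.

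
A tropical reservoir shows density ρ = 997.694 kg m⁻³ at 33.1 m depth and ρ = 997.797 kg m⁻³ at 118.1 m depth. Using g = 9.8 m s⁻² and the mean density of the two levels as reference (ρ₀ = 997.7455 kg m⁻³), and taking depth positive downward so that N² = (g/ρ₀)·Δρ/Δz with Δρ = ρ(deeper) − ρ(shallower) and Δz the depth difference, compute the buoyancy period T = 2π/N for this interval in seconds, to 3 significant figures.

1.82 × 10³ s

Δρ = 997.797 − 997.694 = 0.103 kg m⁻³ over Δz = 118.1 − 33.1 = 85 m.
N² = (9.8/997.7455) × (0.103/85) = 1.1902 × 10⁻⁵ s⁻².
N = √(1.1902 × 10⁻⁵) = 3.4499 × 10⁻³ rad s⁻¹, so T = 2π/N = 1.8213 × 10³ s ≈ 1.82 × 10³ s.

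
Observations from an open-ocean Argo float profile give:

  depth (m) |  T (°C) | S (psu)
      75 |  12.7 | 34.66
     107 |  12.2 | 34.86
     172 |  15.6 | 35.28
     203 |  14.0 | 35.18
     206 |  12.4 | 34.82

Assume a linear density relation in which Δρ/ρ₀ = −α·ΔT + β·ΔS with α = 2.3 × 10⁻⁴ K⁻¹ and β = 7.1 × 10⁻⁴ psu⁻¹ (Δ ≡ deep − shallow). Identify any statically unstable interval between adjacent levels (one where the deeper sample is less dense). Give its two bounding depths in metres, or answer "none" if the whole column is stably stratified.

Evaluate Δρ/ρ₀ = −αΔT + βΔS across each adjacent pair:
  75–107 m: −αΔT+βΔS = −(2.3 × 10⁻⁴)(-0.5)+(7.1 × 10⁻⁴)(+0.20) = 2.6 × 10⁻⁴ → stable
  107–172 m: −αΔT+βΔS = −(2.3 × 10⁻⁴)(+3.4)+(7.1 × 10⁻⁴)(+0.42) = -4.8 × 10⁻⁴ → UNSTABLE
  172–203 m: −αΔT+βΔS = −(2.3 × 10⁻⁴)(-1.6)+(7.1 × 10⁻⁴)(-0.10) = 3.0 × 10⁻⁴ → stable
  203–206 m: −αΔT+βΔS = −(2.3 × 10⁻⁴)(-1.6)+(7.1 × 10⁻⁴)(-0.36) = 1.1 × 10⁻⁴ → stable
The 107–172 m interval has Δρ < 0: lighter water underlies denser water.

107–172 m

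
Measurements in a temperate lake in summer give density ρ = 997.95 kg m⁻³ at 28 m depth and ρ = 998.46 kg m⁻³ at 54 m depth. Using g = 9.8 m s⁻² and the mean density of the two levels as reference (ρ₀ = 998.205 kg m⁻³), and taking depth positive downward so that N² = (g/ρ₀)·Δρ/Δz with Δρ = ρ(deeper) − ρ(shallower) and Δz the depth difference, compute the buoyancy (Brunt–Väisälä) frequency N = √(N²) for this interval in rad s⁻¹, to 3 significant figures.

0.0139 rad s⁻¹

Δρ = 998.46 − 997.95 = 0.51 kg m⁻³ over Δz = 54 − 28 = 26 m.
N² = (9.8/998.205) × (0.51/26) = 1.9258 × 10⁻⁴ s⁻².
N = √(1.9258 × 10⁻⁴) = 0.013877 rad s⁻¹ ≈ 0.0139 rad s⁻¹.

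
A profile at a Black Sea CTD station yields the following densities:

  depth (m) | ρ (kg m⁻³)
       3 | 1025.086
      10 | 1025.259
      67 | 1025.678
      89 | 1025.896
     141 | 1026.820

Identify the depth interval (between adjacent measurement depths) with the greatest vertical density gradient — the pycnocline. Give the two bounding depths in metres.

Compute the density gradient over each adjacent pair:
  3–10 m: Δρ/Δz = 0.173/7 = 0.025 kg m⁻⁴
  10–67 m: Δρ/Δz = 0.419/57 = 7.4 × 10⁻³ kg m⁻⁴
  67–89 m: Δρ/Δz = 0.218/22 = 9.9 × 10⁻³ kg m⁻⁴
  89–141 m: Δρ/Δz = 0.924/52 = 0.018 kg m⁻⁴
The largest gradient is in the 3–10 m interval — the pycnocline.

3–10 m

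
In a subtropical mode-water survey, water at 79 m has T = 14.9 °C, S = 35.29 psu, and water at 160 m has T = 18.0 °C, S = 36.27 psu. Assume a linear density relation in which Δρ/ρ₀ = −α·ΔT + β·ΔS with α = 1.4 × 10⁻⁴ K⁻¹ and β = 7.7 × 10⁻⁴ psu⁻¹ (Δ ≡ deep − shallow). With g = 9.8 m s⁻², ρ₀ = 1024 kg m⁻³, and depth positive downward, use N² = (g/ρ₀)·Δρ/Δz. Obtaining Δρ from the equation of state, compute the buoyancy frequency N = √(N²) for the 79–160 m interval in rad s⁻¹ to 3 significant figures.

6.23 × 10⁻³ rad s⁻¹

ΔT = +3.1 K, ΔS = +0.98 psu (deep − shallow).
Δρ/ρ₀ = −αΔT + βΔS = -4.34 × 10⁻⁴ + 7.546 × 10⁻⁴ = 3.206 × 10⁻⁴, so Δρ ≈ 0.3283 kg m⁻³.
N² = (g/ρ₀)·Δρ/Δz = g·(Δρ/ρ₀)/Δz = 9.8 × 3.206 × 10⁻⁴ / 81 = 3.8789 × 10⁻⁵ s⁻².
N = √(3.8789 × 10⁻⁵) = 6.2281 × 10⁻³ rad s⁻¹ ≈ 6.23 × 10⁻³ rad s⁻¹.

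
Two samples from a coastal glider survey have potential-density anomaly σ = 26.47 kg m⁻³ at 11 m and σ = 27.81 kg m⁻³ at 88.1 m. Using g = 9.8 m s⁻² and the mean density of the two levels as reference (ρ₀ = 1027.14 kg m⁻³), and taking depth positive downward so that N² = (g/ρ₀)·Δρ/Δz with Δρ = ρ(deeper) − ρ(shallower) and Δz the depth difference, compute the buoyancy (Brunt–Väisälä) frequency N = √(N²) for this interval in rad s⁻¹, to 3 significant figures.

0.0129 rad s⁻¹

Δρ = 1027.81 − 1026.47 = 1.34 kg m⁻³ over Δz = 88.1 − 11 = 77.1 m.
N² = (9.8/1027.14) × (1.34/77.1) = 1.6582 × 10⁻⁴ s⁻².
N = √(1.6582 × 10⁻⁴) = 0.012877 rad s⁻¹ ≈ 0.0129 rad s⁻¹.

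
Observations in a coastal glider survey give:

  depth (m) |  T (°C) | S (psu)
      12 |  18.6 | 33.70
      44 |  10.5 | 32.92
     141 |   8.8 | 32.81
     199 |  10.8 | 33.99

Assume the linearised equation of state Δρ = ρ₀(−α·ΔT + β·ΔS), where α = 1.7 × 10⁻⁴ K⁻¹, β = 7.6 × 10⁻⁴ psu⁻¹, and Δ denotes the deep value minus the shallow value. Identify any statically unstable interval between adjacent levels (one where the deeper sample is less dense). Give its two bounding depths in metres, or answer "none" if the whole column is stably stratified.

none

Evaluate Δρ/ρ₀ = −αΔT + βΔS across each adjacent pair:
  12–44 m: −αΔT+βΔS = −(1.7 × 10⁻⁴)(-8.1)+(7.6 × 10⁻⁴)(-0.78) = 7.8 × 10⁻⁴ → stable
  44–141 m: −αΔT+βΔS = −(1.7 × 10⁻⁴)(-1.7)+(7.6 × 10⁻⁴)(-0.11) = 2.1 × 10⁻⁴ → stable
  141–199 m: −αΔT+βΔS = −(1.7 × 10⁻⁴)(+2.0)+(7.6 × 10⁻⁴)(+1.18) = 5.6 × 10⁻⁴ → stable
Every interval has Δρ > 0: the column is stably stratified throughout.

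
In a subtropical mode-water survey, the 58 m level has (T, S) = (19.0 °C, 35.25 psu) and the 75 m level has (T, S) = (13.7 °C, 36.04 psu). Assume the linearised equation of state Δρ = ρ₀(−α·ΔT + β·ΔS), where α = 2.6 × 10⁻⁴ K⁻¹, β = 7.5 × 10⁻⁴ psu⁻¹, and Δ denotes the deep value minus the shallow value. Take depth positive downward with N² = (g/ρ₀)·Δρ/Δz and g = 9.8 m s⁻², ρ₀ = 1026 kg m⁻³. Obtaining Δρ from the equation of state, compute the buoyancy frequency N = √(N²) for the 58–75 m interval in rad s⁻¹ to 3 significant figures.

ΔT = -5.3 K, ΔS = +0.79 psu (deep − shallow).
Δρ/ρ₀ = −αΔT + βΔS = 1.378 × 10⁻³ + 5.925 × 10⁻⁴ = 1.9705 × 10⁻³, so Δρ ≈ 2.022 kg m⁻³.
N² = (g/ρ₀)·Δρ/Δz = g·(Δρ/ρ₀)/Δz = 9.8 × 1.9705 × 10⁻³ / 17 = 1.1359 × 10⁻³ s⁻².
N = √(1.1359 × 10⁻³) = 0.033703 rad s⁻¹ ≈ 0.0337 rad s⁻¹.

0.0337 rad s⁻¹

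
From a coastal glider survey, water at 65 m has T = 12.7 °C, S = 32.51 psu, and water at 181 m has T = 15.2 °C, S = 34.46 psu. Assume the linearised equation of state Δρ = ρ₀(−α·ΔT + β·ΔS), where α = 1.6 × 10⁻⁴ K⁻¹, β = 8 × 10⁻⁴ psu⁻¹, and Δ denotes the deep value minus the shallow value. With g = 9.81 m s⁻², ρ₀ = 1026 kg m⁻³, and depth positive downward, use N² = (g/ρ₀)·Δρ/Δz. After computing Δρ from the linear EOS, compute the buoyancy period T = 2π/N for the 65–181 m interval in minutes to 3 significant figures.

10.6 min

ΔT = +2.5 K, ΔS = +1.95 psu (deep − shallow).
Δρ/ρ₀ = −αΔT + βΔS = -4.00 × 10⁻⁴ + 1.56 × 10⁻³ = 1.16 × 10⁻³, so Δρ ≈ 1.190 kg m⁻³.
N² = (g/ρ₀)·Δρ/Δz = g·(Δρ/ρ₀)/Δz = 9.81 × 1.16 × 10⁻³ / 116 = 9.8100 × 10⁻⁵ s⁻².
N = √(9.8100 × 10⁻⁵) = 9.9045 × 10⁻³ rad s⁻¹ → T = 2π/N = 634.38 s = 10.573 min ≈ 10.6 min.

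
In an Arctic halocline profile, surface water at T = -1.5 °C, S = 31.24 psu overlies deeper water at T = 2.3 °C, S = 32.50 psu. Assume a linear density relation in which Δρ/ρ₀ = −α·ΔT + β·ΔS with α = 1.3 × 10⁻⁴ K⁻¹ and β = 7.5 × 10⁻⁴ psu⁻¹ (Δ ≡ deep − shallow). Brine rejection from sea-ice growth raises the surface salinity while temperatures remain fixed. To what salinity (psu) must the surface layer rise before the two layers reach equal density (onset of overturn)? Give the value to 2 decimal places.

Neutral buoyancy requires −α(T_deep − T_surf) + β(S_deep − S_surf′) = 0.
S_surf′ = S_deep − (α/β)·ΔT = 32.50 − (1.3 × 10⁻⁴/7.5 × 10⁻⁴)·(+3.8) = 31.8413 psu.
Increase required: 31.8413 − 31.24 = 0.6013 psu.

31.84 psu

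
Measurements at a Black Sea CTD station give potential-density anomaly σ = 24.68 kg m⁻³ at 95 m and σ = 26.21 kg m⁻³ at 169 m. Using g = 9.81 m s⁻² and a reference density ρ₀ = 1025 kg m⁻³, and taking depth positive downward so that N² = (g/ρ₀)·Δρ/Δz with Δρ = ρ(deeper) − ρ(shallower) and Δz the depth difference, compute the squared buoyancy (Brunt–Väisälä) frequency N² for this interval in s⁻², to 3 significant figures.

Δρ = 1026.21 − 1024.68 = 1.53 kg m⁻³ over Δz = 169 − 95 = 74 m.
N² = (9.81/1025) × (1.53/74) = 1.9788 × 10⁻⁴ s⁻² ≈ 1.98 × 10⁻⁴ s⁻².

1.98 × 10⁻⁴ s⁻²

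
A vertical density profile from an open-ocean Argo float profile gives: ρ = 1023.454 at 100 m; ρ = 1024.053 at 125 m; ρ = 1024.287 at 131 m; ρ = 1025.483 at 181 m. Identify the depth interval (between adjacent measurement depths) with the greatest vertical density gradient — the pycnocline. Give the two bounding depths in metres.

Compute the density gradient over each adjacent pair:
  100–125 m: Δρ/Δz = 0.599/25 = 0.024 kg m⁻⁴
  125–131 m: Δρ/Δz = 0.234/6 = 0.039 kg m⁻⁴
  131–181 m: Δρ/Δz = 1.196/50 = 0.024 kg m⁻⁴
The largest gradient is in the 125–131 m interval — the pycnocline.

125–131 m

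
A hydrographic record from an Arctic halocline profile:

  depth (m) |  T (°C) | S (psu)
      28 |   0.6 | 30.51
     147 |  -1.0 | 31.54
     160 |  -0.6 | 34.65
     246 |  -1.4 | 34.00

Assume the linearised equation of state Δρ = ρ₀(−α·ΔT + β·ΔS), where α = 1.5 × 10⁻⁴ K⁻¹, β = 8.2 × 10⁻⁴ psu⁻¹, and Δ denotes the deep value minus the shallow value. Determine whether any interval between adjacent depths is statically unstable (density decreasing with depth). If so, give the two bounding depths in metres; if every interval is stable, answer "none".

160–246 m

Evaluate Δρ/ρ₀ = −αΔT + βΔS across each adjacent pair:
  28–147 m: −αΔT+βΔS = −(1.5 × 10⁻⁴)(-1.6)+(8.2 × 10⁻⁴)(+1.03) = 1.1 × 10⁻³ → stable
  147–160 m: −αΔT+βΔS = −(1.5 × 10⁻⁴)(+0.4)+(8.2 × 10⁻⁴)(+3.11) = 2.5 × 10⁻³ → stable
  160–246 m: −αΔT+βΔS = −(1.5 × 10⁻⁴)(-0.8)+(8.2 × 10⁻⁴)(-0.65) = -4.1 × 10⁻⁴ → UNSTABLE
The 160–246 m interval has Δρ < 0: lighter water underlies denser water.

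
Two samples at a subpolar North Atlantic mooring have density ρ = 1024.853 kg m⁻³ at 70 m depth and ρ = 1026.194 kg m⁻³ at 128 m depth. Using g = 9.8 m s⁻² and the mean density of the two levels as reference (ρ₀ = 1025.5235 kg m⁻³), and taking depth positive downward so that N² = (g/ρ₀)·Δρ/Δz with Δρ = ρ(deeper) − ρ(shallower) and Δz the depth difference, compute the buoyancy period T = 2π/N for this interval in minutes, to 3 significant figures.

7.05 min

Δρ = 1026.194 − 1024.853 = 1.341 kg m⁻³ over Δz = 128 − 70 = 58 m.
N² = (9.8/1025.5235) × (1.341/58) = 2.2094 × 10⁻⁴ s⁻².
N = √(2.2094 × 10⁻⁴) = 0.014864 rad s⁻¹, so T = 2π/N = 422.71 s = 7.0452 min ≈ 7.05 min.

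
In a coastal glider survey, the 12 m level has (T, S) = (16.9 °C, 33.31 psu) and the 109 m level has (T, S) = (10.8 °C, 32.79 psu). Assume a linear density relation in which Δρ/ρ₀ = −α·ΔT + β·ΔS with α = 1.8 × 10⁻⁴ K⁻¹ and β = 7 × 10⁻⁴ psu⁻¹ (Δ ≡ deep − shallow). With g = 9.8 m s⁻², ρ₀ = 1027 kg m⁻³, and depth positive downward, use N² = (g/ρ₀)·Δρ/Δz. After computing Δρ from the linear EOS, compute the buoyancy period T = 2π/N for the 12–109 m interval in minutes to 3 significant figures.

12.2 min

ΔT = -6.1 K, ΔS = -0.52 psu (deep − shallow).
Δρ/ρ₀ = −αΔT + βΔS = 1.098 × 10⁻³ − 3.64 × 10⁻⁴ = 7.34 × 10⁻⁴, so Δρ ≈ 0.7538 kg m⁻³.
N² = (g/ρ₀)·Δρ/Δz = g·(Δρ/ρ₀)/Δz = 9.8 × 7.34 × 10⁻⁴ / 97 = 7.4157 × 10⁻⁵ s⁻².
N = √(7.4157 × 10⁻⁵) = 8.6114 × 10⁻³ rad s⁻¹ → T = 2π/N = 729.64 s = 12.161 min ≈ 12.2 min.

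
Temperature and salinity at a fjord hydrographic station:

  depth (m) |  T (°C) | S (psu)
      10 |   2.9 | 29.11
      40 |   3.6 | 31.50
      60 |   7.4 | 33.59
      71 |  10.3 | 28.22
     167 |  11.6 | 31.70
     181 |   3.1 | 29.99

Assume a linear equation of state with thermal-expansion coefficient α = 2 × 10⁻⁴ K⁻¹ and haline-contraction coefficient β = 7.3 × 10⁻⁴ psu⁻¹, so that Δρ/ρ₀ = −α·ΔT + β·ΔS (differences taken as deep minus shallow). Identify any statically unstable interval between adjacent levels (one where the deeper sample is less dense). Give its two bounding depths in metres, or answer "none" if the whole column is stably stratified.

Evaluate Δρ/ρ₀ = −αΔT + βΔS across each adjacent pair:
  10–40 m: −αΔT+βΔS = −(2 × 10⁻⁴)(+0.7)+(7.3 × 10⁻⁴)(+2.39) = 1.6 × 10⁻³ → stable
  40–60 m: −αΔT+βΔS = −(2 × 10⁻⁴)(+3.8)+(7.3 × 10⁻⁴)(+2.09) = 7.7 × 10⁻⁴ → stable
  60–71 m: −αΔT+βΔS = −(2 × 10⁻⁴)(+2.9)+(7.3 × 10⁻⁴)(-5.37) = -4.5 × 10⁻³ → UNSTABLE
  71–167 m: −αΔT+βΔS = −(2 × 10⁻⁴)(+1.3)+(7.3 × 10⁻⁴)(+3.48) = 2.3 × 10⁻³ → stable
  167–181 m: −αΔT+βΔS = −(2 × 10⁻⁴)(-8.5)+(7.3 × 10⁻⁴)(-1.71) = 4.5 × 10⁻⁴ → stable
The 60–71 m interval has Δρ < 0: lighter water underlies denser water.

60–71 m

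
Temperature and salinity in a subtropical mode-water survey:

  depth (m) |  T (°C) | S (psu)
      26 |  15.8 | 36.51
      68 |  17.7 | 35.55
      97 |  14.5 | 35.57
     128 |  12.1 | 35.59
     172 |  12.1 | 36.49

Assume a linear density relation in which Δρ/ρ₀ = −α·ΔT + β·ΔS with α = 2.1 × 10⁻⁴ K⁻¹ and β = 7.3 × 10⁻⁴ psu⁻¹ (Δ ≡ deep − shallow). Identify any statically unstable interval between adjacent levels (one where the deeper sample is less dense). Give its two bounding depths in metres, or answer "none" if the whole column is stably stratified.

Evaluate Δρ/ρ₀ = −αΔT + βΔS across each adjacent pair:
  26–68 m: −αΔT+βΔS = −(2.1 × 10⁻⁴)(+1.9)+(7.3 × 10⁻⁴)(-0.96) = -1.1 × 10⁻³ → UNSTABLE
  68–97 m: −αΔT+βΔS = −(2.1 × 10⁻⁴)(-3.2)+(7.3 × 10⁻⁴)(+0.02) = 6.9 × 10⁻⁴ → stable
  97–128 m: −αΔT+βΔS = −(2.1 × 10⁻⁴)(-2.4)+(7.3 × 10⁻⁴)(+0.02) = 5.2 × 10⁻⁴ → stable
  128–172 m: −αΔT+βΔS = −(2.1 × 10⁻⁴)(+0.0)+(7.3 × 10⁻⁴)(+0.90) = 6.6 × 10⁻⁴ → stable
The 26–68 m interval has Δρ < 0: lighter water underlies denser water.

26–68 m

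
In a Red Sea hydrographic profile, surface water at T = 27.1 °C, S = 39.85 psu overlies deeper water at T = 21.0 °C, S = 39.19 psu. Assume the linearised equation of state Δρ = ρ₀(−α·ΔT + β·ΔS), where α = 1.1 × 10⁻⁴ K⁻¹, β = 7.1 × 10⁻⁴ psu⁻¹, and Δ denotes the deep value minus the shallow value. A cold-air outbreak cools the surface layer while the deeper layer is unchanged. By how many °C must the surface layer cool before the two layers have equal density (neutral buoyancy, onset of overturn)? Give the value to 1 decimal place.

Neutral buoyancy requires Δρ = 0, i.e. −α(T_deep − T_surf′) + β(S_deep − S_surf) = 0.
T_surf′ = T_deep − (β/α)·ΔS = 21.0 − (7.1 × 10⁻⁴/1.1 × 10⁻⁴)·(-0.66) = 25.260 °C.
Cooling required: 27.1 − (25.260) = 1.840 °C.

1.8 °C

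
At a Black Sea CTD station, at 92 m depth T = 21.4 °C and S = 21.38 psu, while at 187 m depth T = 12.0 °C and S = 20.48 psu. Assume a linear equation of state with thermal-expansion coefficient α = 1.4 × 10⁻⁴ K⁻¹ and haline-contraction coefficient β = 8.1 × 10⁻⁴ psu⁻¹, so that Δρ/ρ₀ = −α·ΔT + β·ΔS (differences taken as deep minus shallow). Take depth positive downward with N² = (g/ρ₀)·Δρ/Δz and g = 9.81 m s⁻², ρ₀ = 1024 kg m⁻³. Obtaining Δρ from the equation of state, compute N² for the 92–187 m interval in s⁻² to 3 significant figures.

6.06 × 10⁻⁵ s⁻²

ΔT = -9.4 K, ΔS = -0.90 psu (deep − shallow).
Δρ/ρ₀ = −αΔT + βΔS = 1.316 × 10⁻³ − 7.29 × 10⁻⁴ = 5.87 × 10⁻⁴, so Δρ ≈ 0.6011 kg m⁻³.
N² = (g/ρ₀)·Δρ/Δz = g·(Δρ/ρ₀)/Δz = 9.81 × 5.87 × 10⁻⁴ / 95 = 6.0615 × 10⁻⁵ s⁻² ≈ 6.06 × 10⁻⁵ s⁻².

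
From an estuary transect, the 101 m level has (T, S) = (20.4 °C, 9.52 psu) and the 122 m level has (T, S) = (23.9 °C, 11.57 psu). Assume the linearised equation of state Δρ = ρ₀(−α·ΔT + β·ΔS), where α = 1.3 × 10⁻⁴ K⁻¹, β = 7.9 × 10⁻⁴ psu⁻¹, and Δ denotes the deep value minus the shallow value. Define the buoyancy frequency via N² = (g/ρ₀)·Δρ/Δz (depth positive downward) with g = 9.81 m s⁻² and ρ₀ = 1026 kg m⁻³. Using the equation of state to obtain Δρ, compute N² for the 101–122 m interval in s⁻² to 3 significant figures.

ΔT = +3.5 K, ΔS = +2.05 psu (deep − shallow).
Δρ/ρ₀ = −αΔT + βΔS = -4.55 × 10⁻⁴ + 1.6195 × 10⁻³ = 1.1645 × 10⁻³, so Δρ ≈ 1.195 kg m⁻³.
N² = (g/ρ₀)·Δρ/Δz = g·(Δρ/ρ₀)/Δz = 9.81 × 1.1645 × 10⁻³ / 21 = 5.4399 × 10⁻⁴ s⁻² ≈ 5.44 × 10⁻⁴ s⁻².

5.44 × 10⁻⁴ s⁻²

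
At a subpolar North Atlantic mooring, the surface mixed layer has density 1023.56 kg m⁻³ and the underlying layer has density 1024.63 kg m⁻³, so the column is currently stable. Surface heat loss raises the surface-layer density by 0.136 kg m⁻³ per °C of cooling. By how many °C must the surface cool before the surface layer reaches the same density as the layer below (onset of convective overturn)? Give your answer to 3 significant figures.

Density deficit of the surface layer: 1024.63 − 1023.56 = 1.07 kg m⁻³.
Required change = 1.07 / 0.136 = 7.87 °C.

7.87 °C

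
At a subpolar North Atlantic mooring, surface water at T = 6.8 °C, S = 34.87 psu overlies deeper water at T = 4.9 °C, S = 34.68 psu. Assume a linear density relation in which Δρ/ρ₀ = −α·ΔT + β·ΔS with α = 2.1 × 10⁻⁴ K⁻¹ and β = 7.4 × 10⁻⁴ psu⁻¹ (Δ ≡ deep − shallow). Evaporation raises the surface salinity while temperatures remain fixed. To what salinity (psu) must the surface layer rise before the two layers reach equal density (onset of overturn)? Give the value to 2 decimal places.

35.22 psu

Neutral buoyancy requires −α(T_deep − T_surf) + β(S_deep − S_surf′) = 0.
S_surf′ = S_deep − (α/β)·ΔT = 34.68 − (2.1 × 10⁻⁴/7.4 × 10⁻⁴)·(-1.9) = 35.2192 psu.
Increase required: 35.2192 − 34.87 = 0.3492 psu.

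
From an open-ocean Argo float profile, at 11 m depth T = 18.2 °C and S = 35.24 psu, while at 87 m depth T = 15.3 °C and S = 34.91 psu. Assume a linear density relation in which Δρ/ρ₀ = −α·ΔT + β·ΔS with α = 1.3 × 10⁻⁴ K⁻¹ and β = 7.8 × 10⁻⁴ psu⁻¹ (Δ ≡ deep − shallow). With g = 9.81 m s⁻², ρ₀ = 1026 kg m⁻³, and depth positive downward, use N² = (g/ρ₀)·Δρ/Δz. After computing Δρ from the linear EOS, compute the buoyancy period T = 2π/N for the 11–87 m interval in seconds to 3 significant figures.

1.60 × 10³ s

ΔT = -2.9 K, ΔS = -0.33 psu (deep − shallow).
Δρ/ρ₀ = −αΔT + βΔS = 3.77 × 10⁻⁴ − 2.574 × 10⁻⁴ = 1.196 × 10⁻⁴, so Δρ ≈ 0.1227 kg m⁻³.
N² = (g/ρ₀)·Δρ/Δz = g·(Δρ/ρ₀)/Δz = 9.81 × 1.196 × 10⁻⁴ / 76 = 1.5438 × 10⁻⁵ s⁻².
N = √(1.5438 × 10⁻⁵) = 3.9291 × 10⁻³ rad s⁻¹ → T = 2π/N = 1.5991 × 10³ s ≈ 1.60 × 10³ s.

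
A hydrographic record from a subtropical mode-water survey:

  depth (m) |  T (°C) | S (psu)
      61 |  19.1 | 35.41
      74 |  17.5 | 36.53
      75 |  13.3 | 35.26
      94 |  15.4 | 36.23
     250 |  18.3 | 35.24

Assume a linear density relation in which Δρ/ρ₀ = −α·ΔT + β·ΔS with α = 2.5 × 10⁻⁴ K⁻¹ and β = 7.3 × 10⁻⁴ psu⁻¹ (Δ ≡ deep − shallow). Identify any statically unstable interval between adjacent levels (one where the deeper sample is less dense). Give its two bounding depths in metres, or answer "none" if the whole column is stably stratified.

Evaluate Δρ/ρ₀ = −αΔT + βΔS across each adjacent pair:
  61–74 m: −αΔT+βΔS = −(2.5 × 10⁻⁴)(-1.6)+(7.3 × 10⁻⁴)(+1.12) = 1.2 × 10⁻³ → stable
  74–75 m: −αΔT+βΔS = −(2.5 × 10⁻⁴)(-4.2)+(7.3 × 10⁻⁴)(-1.27) = 1.2 × 10⁻⁴ → stable
  75–94 m: −αΔT+βΔS = −(2.5 × 10⁻⁴)(+2.1)+(7.3 × 10⁻⁴)(+0.97) = 1.8 × 10⁻⁴ → stable
  94–250 m: −αΔT+βΔS = −(2.5 × 10⁻⁴)(+2.9)+(7.3 × 10⁻⁴)(-0.99) = -1.4 × 10⁻³ → UNSTABLE
The 94–250 m interval has Δρ < 0: lighter water underlies denser water.

94–250 m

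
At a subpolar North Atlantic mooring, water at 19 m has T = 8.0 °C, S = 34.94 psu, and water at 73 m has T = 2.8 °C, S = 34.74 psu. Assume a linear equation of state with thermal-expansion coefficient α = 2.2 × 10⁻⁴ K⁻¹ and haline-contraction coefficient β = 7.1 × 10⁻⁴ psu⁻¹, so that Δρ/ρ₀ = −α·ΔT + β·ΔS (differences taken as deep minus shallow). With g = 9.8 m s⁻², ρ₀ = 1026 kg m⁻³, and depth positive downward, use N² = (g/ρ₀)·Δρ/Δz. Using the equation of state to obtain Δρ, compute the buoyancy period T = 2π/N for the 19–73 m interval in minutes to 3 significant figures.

7.77 min

ΔT = -5.2 K, ΔS = -0.20 psu (deep − shallow).
Δρ/ρ₀ = −αΔT + βΔS = 1.144 × 10⁻³ − 1.42 × 10⁻⁴ = 1.002 × 10⁻³, so Δρ ≈ 1.028 kg m⁻³.
N² = (g/ρ₀)·Δρ/Δz = g·(Δρ/ρ₀)/Δz = 9.8 × 1.002 × 10⁻³ / 54 = 1.8184 × 10⁻⁴ s⁻².
N = √(1.8184 × 10⁻⁴) = 0.013485 rad s⁻¹ → T = 2π/N = 465.94 s = 7.7657 min ≈ 7.77 min.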